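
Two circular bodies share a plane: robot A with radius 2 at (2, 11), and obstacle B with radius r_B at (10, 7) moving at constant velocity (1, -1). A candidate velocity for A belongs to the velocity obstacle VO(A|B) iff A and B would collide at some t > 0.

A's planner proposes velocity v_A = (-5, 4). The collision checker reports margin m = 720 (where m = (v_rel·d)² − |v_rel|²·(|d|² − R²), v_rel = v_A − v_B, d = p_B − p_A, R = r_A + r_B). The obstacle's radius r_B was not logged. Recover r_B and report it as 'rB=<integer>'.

m = 720
d = (8, -4);  v_rel = (-6, 5),  |v_rel|² = 61
v_rel×d = (-6)·(-4) − (5)·(8) = -16
since m = R²·61 − (-16)²:  R² = (256 + 720) / 61 = 16
R = √16 = 4  ⇒  r_B = 4 − 2 = 2

rB=2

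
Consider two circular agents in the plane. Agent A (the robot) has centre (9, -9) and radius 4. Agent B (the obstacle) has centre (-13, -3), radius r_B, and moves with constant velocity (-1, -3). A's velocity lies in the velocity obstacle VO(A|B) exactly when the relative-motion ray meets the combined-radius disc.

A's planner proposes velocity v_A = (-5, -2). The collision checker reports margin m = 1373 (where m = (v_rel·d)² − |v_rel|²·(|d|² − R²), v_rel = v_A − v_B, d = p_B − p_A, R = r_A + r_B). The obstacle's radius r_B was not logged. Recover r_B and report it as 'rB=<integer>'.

m = 1373
d = (-22, 6);  v_rel = (-4, 1),  |v_rel|² = 17
v_rel×d = (-4)·(6) − (1)·(-22) = -2
since m = R²·17 − (-2)²:  R² = (4 + 1373) / 17 = 81
R = √81 = 9  ⇒  r_B = 9 − 4 = 5

rB=5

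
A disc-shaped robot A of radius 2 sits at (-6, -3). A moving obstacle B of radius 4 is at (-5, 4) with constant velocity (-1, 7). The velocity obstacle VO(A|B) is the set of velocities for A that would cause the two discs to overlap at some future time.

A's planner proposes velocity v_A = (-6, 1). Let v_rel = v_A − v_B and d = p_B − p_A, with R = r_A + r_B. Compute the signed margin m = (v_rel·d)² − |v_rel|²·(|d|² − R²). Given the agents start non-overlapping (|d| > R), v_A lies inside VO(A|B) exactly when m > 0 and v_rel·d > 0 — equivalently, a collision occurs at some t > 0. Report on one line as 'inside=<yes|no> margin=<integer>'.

d = (1, 7),  |d|² = 50;  R = 2+4 = 6,  c = 50−6² = 14
v_rel = (-5, -6),  |v_rel|² = 61;  v_rel·d = (-5)·(1) + (-6)·(7) = -47
61·t² + 94·t + 14 = 0  ⇒  m = (-47)² − 61·14 = 1355
m = 1355 > 0,  v_rel·d = -47 < 0  ⇒  outside

inside=no margin=1355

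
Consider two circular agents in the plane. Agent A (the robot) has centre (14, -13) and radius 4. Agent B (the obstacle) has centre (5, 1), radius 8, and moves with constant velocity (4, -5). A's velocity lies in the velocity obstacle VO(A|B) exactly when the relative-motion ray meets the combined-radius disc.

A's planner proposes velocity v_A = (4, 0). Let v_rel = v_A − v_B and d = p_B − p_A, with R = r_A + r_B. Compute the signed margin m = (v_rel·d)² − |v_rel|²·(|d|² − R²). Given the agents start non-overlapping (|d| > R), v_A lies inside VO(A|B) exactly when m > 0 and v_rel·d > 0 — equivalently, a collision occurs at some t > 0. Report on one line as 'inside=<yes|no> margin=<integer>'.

d = (-9, 14),  |d|² = 277;  R = 4+8 = 12,  c = 277−12² = 133
v_rel = (0, 5),  |v_rel|² = 25;  v_rel·d = (0)·(-9) + (5)·(14) = 70
25·t² − 140·t + 133 = 0  ⇒  m = 70² − 25·133 = 1575
m = 1575 > 0,  v_rel·d = 70 > 0  ⇒  inside

inside=yes margin=1575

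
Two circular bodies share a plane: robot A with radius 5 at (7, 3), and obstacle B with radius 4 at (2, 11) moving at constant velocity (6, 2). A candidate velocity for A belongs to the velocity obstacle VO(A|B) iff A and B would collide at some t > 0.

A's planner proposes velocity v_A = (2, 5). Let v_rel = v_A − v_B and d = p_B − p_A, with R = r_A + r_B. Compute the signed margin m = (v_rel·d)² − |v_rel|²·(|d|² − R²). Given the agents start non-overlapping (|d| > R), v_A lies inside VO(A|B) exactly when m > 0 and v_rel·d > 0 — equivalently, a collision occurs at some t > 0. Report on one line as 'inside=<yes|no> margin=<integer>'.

d = (-5, 8),  |d|² = 89;  R = 5+4 = 9,  c = 89−9² = 8
v_rel = (-4, 3),  |v_rel|² = 25;  v_rel·d = (-4)·(-5) + (3)·(8) = 44
25·t² − 88·t + 8 = 0  ⇒  m = 44² − 25·8 = 1736
m = 1736 > 0,  v_rel·d = 44 > 0  ⇒  inside

inside=yes margin=1736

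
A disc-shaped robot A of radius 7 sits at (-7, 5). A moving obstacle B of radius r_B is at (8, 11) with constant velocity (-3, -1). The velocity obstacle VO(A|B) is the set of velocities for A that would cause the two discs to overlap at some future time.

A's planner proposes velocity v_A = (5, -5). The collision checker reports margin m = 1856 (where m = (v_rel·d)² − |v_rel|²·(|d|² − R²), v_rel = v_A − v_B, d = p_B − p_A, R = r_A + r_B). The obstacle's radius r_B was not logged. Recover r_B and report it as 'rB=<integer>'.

m = 1856
d = (15, 6);  v_rel = (8, -4),  |v_rel|² = 80
v_rel×d = (8)·(6) − (-4)·(15) = 108
since m = R²·80 − 108²:  R² = (11664 + 1856) / 80 = 169
R = √169 = 13  ⇒  r_B = 13 − 7 = 6

rB=6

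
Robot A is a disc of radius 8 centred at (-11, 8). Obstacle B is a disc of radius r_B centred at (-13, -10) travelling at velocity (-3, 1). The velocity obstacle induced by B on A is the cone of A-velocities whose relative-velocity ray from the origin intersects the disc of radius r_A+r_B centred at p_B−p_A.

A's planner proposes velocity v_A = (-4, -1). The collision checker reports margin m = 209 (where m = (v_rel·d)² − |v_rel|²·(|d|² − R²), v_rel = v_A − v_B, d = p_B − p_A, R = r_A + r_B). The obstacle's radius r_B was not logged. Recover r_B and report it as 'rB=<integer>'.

m = 209
d = (-2, -18);  v_rel = (-1, -2),  |v_rel|² = 5
v_rel×d = (-1)·(-18) − (-2)·(-2) = 14
since m = R²·5 − 14²:  R² = (196 + 209) / 5 = 81
R = √81 = 9  ⇒  r_B = 9 − 8 = 1

rB=1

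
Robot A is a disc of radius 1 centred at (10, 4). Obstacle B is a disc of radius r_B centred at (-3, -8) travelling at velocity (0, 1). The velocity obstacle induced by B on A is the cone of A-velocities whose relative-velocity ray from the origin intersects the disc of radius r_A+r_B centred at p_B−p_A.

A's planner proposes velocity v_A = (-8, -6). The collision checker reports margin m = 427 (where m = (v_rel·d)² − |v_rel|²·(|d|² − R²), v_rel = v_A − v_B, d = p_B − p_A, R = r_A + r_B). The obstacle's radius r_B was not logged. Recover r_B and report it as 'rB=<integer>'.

m = 427
d = (-13, -12);  v_rel = (-8, -7),  |v_rel|² = 113
v_rel×d = (-8)·(-12) − (-7)·(-13) = 5
since m = R²·113 − 5²:  R² = (25 + 427) / 113 = 4
R = √4 = 2  ⇒  r_B = 2 − 1 = 1

rB=1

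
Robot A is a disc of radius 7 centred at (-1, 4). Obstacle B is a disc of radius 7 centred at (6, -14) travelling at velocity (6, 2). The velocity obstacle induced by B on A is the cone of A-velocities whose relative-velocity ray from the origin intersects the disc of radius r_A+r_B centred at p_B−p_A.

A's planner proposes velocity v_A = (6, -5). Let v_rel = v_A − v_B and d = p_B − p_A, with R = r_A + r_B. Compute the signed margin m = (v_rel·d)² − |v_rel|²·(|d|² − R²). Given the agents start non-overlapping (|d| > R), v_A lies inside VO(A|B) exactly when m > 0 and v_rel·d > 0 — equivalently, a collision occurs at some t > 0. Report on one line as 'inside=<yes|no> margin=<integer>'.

d = (7, -18),  |d|² = 373;  R = 7+7 = 14,  c = 373−14² = 177
v_rel = (0, -7),  |v_rel|² = 49;  v_rel·d = (0)·(7) + (-7)·(-18) = 126
49·t² − 252·t + 177 = 0  ⇒  m = 126² − 49·177 = 7203
m = 7203 > 0,  v_rel·d = 126 > 0  ⇒  inside

inside=yes margin=7203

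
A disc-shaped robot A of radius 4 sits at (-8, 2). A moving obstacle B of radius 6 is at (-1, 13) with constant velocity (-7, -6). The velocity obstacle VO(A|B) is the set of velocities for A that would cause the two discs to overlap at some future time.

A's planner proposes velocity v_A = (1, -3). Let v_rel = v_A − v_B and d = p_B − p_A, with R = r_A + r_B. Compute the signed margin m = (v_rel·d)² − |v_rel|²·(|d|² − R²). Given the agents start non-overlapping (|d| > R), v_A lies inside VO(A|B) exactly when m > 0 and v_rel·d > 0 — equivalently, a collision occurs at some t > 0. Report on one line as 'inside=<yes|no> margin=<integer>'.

d = (7, 11),  |d|² = 170;  R = 4+6 = 10,  c = 170−10² = 70
v_rel = (8, 3),  |v_rel|² = 73;  v_rel·d = (8)·(7) + (3)·(11) = 89
73·t² − 178·t + 70 = 0  ⇒  m = 89² − 73·70 = 2811
m = 2811 > 0,  v_rel·d = 89 > 0  ⇒  inside

inside=yes margin=2811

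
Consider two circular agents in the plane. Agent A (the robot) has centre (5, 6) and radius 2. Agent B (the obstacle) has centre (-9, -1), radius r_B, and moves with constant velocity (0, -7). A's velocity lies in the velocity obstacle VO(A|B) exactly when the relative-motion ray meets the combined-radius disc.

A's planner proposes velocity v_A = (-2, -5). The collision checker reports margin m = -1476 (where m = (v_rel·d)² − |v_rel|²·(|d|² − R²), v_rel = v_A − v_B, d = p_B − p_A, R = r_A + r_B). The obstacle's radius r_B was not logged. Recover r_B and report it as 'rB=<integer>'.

m = -1476
d = (-14, -7);  v_rel = (-2, 2),  |v_rel|² = 8
v_rel×d = (-2)·(-7) − (2)·(-14) = 42
since m = R²·8 − 42²:  R² = (1764 + -1476) / 8 = 36
R = √36 = 6  ⇒  r_B = 6 − 2 = 4

rB=4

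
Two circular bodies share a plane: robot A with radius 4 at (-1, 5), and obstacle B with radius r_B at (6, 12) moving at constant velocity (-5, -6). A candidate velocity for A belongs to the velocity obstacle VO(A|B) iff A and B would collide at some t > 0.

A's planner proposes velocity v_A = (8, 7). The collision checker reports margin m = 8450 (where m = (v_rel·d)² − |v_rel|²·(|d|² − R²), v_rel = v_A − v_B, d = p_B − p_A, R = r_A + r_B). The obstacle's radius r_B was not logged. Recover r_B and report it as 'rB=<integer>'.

m = 8450
d = (7, 7);  v_rel = (13, 13),  |v_rel|² = 338
v_rel×d = (13)·(7) − (13)·(7) = 0
since m = R²·338 − 0²:  R² = (0 + 8450) / 338 = 25
R = √25 = 5  ⇒  r_B = 5 − 4 = 1

rB=1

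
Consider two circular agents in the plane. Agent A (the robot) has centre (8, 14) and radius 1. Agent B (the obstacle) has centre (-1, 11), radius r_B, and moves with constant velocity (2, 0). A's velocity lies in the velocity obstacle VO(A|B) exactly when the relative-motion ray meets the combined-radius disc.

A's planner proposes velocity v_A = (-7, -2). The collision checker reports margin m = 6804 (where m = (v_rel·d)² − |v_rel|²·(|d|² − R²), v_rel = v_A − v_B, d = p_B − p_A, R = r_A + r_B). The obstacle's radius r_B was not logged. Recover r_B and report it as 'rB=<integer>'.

m = 6804
d = (-9, -3);  v_rel = (-9, -2),  |v_rel|² = 85
v_rel×d = (-9)·(-3) − (-2)·(-9) = 9
since m = R²·85 − 9²:  R² = (81 + 6804) / 85 = 81
R = √81 = 9  ⇒  r_B = 9 − 1 = 8

rB=8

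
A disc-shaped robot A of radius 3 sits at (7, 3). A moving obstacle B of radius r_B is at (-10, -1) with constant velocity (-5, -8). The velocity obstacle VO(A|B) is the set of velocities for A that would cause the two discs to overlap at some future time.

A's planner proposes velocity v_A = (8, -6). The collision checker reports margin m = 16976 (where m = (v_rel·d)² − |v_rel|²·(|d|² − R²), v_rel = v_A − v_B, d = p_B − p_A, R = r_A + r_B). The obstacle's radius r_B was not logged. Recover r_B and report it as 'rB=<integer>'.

m = 16976
d = (-17, -4);  v_rel = (13, 2),  |v_rel|² = 173
v_rel×d = (13)·(-4) − (2)·(-17) = -18
since m = R²·173 − (-18)²:  R² = (324 + 16976) / 173 = 100
R = √100 = 10  ⇒  r_B = 10 − 3 = 7

rB=7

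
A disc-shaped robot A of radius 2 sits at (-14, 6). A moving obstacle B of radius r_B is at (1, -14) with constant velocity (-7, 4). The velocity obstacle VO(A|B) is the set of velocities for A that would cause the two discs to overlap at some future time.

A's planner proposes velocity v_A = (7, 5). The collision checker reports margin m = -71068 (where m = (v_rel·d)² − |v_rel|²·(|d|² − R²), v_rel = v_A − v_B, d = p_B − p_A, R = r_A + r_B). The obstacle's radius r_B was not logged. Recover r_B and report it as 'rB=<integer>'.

m = -71068
d = (15, -20);  v_rel = (14, 1),  |v_rel|² = 197
v_rel×d = (14)·(-20) − (1)·(15) = -295
since m = R²·197 − (-295)²:  R² = (87025 + -71068) / 197 = 81
R = √81 = 9  ⇒  r_B = 9 − 2 = 7

rB=7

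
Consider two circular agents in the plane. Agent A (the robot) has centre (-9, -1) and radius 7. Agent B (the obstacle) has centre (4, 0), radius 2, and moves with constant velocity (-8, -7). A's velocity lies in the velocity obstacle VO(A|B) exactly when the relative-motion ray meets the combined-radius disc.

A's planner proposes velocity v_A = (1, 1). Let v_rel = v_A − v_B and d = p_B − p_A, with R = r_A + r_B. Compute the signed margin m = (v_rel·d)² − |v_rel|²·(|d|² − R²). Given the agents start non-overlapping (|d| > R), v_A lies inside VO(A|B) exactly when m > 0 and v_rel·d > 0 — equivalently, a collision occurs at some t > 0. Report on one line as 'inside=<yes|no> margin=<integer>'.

d = (13, 1),  |d|² = 170;  R = 7+2 = 9,  c = 170−9² = 89
v_rel = (9, 8),  |v_rel|² = 145;  v_rel·d = (9)·(13) + (8)·(1) = 125
145·t² − 250·t + 89 = 0  ⇒  m = 125² − 145·89 = 2720
m = 2720 > 0,  v_rel·d = 125 > 0  ⇒  inside

inside=yes margin=2720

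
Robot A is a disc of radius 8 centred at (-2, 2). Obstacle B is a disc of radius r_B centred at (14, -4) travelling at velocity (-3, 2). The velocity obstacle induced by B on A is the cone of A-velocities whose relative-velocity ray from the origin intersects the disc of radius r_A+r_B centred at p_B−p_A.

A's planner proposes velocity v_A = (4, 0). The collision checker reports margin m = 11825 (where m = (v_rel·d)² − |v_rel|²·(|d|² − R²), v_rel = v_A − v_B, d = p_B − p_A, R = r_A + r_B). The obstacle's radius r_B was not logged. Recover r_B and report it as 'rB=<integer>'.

m = 11825
d = (16, -6);  v_rel = (7, -2),  |v_rel|² = 53
v_rel×d = (7)·(-6) − (-2)·(16) = -10
since m = R²·53 − (-10)²:  R² = (100 + 11825) / 53 = 225
R = √225 = 15  ⇒  r_B = 15 − 8 = 7

rB=7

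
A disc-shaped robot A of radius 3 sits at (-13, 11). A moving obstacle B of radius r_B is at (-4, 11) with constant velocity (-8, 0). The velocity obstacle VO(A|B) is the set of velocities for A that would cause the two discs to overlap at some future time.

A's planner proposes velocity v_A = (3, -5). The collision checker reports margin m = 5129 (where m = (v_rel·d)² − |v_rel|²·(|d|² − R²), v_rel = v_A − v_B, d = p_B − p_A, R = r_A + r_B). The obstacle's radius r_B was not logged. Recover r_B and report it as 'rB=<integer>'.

m = 5129
d = (9, 0);  v_rel = (11, -5),  |v_rel|² = 146
v_rel×d = (11)·(0) − (-5)·(9) = 45
since m = R²·146 − 45²:  R² = (2025 + 5129) / 146 = 49
R = √49 = 7  ⇒  r_B = 7 − 3 = 4

rB=4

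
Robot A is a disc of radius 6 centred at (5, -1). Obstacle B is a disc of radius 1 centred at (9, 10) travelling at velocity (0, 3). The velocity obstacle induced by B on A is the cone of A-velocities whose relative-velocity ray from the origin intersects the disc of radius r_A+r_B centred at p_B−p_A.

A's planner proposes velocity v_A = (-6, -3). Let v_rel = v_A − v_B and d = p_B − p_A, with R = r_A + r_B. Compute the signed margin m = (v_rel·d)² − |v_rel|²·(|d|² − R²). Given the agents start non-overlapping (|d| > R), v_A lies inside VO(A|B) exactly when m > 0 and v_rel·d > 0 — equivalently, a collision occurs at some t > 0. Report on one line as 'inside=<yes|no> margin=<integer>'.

d = (4, 11),  |d|² = 137;  R = 6+1 = 7,  c = 137−7² = 88
v_rel = (-6, -6),  |v_rel|² = 72;  v_rel·d = (-6)·(4) + (-6)·(11) = -90
72·t² + 180·t + 88 = 0  ⇒  m = (-90)² − 72·88 = 1764
m = 1764 > 0,  v_rel·d = -90 < 0  ⇒  outside

inside=no margin=1764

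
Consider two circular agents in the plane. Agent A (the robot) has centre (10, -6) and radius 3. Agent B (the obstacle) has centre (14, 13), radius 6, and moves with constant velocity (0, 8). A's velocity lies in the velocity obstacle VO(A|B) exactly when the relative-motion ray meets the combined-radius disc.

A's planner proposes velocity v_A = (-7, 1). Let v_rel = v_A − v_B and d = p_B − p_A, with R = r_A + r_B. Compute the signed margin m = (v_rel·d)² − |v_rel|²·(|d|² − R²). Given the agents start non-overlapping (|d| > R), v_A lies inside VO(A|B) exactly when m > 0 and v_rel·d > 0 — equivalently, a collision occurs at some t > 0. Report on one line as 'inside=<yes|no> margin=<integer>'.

d = (4, 19),  |d|² = 377;  R = 3+6 = 9,  c = 377−9² = 296
v_rel = (-7, -7),  |v_rel|² = 98;  v_rel·d = (-7)·(4) + (-7)·(19) = -161
98·t² + 322·t + 296 = 0  ⇒  m = (-161)² − 98·296 = -3087
m = -3087 < 0,  v_rel·d = -161 < 0  ⇒  outside

inside=no margin=-3087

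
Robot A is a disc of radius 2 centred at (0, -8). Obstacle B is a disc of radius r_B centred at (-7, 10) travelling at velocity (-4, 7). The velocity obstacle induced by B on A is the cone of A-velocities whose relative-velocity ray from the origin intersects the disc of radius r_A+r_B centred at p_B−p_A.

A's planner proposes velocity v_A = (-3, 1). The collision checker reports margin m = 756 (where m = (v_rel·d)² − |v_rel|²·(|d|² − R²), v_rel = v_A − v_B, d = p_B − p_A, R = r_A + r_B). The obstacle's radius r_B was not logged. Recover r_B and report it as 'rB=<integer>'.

m = 756
d = (-7, 18);  v_rel = (1, -6),  |v_rel|² = 37
v_rel×d = (1)·(18) − (-6)·(-7) = -24
since m = R²·37 − (-24)²:  R² = (576 + 756) / 37 = 36
R = √36 = 6  ⇒  r_B = 6 − 2 = 4

rB=4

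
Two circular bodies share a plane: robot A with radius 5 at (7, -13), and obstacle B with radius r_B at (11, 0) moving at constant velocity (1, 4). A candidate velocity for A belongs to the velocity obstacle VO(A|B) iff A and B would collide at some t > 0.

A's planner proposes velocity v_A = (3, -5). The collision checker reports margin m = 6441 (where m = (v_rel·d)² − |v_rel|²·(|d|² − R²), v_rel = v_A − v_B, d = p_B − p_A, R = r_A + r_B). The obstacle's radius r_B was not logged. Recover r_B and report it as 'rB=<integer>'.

m = 6441
d = (4, 13);  v_rel = (2, -9),  |v_rel|² = 85
v_rel×d = (2)·(13) − (-9)·(4) = 62
since m = R²·85 − 62²:  R² = (3844 + 6441) / 85 = 121
R = √121 = 11  ⇒  r_B = 11 − 5 = 6

rB=6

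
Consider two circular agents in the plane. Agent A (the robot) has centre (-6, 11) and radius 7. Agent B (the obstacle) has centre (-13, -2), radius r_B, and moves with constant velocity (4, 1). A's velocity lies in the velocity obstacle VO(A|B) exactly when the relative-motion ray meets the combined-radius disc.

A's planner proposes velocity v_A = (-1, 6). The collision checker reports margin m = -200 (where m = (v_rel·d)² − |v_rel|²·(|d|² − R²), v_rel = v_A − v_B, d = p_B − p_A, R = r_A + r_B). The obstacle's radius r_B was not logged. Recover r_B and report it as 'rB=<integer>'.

m = -200
d = (-7, -13);  v_rel = (-5, 5),  |v_rel|² = 50
v_rel×d = (-5)·(-13) − (5)·(-7) = 100
since m = R²·50 − 100²:  R² = (10000 + -200) / 50 = 196
R = √196 = 14  ⇒  r_B = 14 − 7 = 7

rB=7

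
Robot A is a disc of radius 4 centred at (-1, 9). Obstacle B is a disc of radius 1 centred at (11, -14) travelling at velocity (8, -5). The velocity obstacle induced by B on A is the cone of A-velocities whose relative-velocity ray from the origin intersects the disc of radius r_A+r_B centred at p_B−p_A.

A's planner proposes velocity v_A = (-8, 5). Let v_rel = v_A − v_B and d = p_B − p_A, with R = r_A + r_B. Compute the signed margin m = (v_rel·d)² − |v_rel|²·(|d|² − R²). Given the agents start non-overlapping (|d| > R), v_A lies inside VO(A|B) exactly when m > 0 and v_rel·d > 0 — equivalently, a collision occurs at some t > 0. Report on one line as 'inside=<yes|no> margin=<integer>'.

d = (12, -23),  |d|² = 673;  R = 4+1 = 5,  c = 673−5² = 648
v_rel = (-16, 10),  |v_rel|² = 356;  v_rel·d = (-16)·(12) + (10)·(-23) = -422
356·t² + 844·t + 648 = 0  ⇒  m = (-422)² − 356·648 = -52604
m = -52604 < 0,  v_rel·d = -422 < 0  ⇒  outside

inside=no margin=-52604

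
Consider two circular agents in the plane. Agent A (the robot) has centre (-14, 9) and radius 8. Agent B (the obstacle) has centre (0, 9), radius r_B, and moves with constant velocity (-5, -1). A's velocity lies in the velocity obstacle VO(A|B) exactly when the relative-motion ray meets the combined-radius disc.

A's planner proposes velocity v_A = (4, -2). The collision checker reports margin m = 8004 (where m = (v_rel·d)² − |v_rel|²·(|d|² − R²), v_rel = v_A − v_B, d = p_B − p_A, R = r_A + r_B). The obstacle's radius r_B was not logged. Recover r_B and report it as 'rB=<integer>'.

m = 8004
d = (14, 0);  v_rel = (9, -1),  |v_rel|² = 82
v_rel×d = (9)·(0) − (-1)·(14) = 14
since m = R²·82 − 14²:  R² = (196 + 8004) / 82 = 100
R = √100 = 10  ⇒  r_B = 10 − 8 = 2

rB=2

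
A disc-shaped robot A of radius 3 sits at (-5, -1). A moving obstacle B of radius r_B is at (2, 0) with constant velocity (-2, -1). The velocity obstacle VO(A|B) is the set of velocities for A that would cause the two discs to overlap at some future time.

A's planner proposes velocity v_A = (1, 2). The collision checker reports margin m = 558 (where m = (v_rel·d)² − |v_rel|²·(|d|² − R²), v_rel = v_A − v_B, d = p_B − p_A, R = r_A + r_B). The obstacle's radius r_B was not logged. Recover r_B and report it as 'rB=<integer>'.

m = 558
d = (7, 1);  v_rel = (3, 3),  |v_rel|² = 18
v_rel×d = (3)·(1) − (3)·(7) = -18
since m = R²·18 − (-18)²:  R² = (324 + 558) / 18 = 49
R = √49 = 7  ⇒  r_B = 7 − 3 = 4

rB=4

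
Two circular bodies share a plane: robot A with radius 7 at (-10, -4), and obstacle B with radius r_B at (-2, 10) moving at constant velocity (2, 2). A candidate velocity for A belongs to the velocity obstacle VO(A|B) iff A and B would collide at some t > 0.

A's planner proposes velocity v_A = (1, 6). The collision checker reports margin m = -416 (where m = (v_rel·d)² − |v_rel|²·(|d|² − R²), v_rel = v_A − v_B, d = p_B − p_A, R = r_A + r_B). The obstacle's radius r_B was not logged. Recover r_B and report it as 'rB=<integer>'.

m = -416
d = (8, 14);  v_rel = (-1, 4),  |v_rel|² = 17
v_rel×d = (-1)·(14) − (4)·(8) = -46
since m = R²·17 − (-46)²:  R² = (2116 + -416) / 17 = 100
R = √100 = 10  ⇒  r_B = 10 − 7 = 3

rB=3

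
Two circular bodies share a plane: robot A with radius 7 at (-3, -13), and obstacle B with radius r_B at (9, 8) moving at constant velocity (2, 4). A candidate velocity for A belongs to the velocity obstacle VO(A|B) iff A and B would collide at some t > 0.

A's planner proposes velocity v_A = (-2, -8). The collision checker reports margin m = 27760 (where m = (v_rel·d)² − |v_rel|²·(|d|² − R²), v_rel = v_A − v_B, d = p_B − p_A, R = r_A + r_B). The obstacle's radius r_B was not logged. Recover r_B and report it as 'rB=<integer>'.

m = 27760
d = (12, 21);  v_rel = (-4, -12),  |v_rel|² = 160
v_rel×d = (-4)·(21) − (-12)·(12) = 60
since m = R²·160 − 60²:  R² = (3600 + 27760) / 160 = 196
R = √196 = 14  ⇒  r_B = 14 − 7 = 7

rB=7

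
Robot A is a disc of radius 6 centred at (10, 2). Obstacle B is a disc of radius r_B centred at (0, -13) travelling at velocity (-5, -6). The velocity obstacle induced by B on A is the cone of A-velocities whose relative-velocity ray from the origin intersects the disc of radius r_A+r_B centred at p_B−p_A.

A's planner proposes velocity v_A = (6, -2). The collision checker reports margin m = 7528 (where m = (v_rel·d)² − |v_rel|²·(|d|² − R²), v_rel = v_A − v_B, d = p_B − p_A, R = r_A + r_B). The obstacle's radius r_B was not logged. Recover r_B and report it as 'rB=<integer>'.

m = 7528
d = (-10, -15);  v_rel = (11, 4),  |v_rel|² = 137
v_rel×d = (11)·(-15) − (4)·(-10) = -125
since m = R²·137 − (-125)²:  R² = (15625 + 7528) / 137 = 169
R = √169 = 13  ⇒  r_B = 13 − 6 = 7

rB=7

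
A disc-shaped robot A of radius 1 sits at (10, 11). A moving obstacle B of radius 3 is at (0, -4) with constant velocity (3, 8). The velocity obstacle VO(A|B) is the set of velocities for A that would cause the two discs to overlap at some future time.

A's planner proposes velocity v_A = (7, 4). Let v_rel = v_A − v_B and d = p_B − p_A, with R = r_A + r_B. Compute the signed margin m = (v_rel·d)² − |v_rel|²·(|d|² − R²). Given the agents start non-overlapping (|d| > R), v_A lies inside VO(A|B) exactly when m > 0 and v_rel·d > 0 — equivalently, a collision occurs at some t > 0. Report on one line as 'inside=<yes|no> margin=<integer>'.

d = (-10, -15),  |d|² = 325;  R = 1+3 = 4,  c = 325−4² = 309
v_rel = (4, -4),  |v_rel|² = 32;  v_rel·d = (4)·(-10) + (-4)·(-15) = 20
32·t² − 40·t + 309 = 0  ⇒  m = 20² − 32·309 = -9488
m = -9488 < 0,  v_rel·d = 20 > 0  ⇒  outside

inside=no margin=-9488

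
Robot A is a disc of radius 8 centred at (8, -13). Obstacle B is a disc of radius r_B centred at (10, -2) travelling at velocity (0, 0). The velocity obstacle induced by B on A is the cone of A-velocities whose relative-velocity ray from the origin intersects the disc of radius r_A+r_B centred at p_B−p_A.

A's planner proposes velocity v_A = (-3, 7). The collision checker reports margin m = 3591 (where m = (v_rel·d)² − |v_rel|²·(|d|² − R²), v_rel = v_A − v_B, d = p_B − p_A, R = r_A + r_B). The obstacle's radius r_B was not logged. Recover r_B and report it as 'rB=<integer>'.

m = 3591
d = (2, 11);  v_rel = (-3, 7),  |v_rel|² = 58
v_rel×d = (-3)·(11) − (7)·(2) = -47
since m = R²·58 − (-47)²:  R² = (2209 + 3591) / 58 = 100
R = √100 = 10  ⇒  r_B = 10 − 8 = 2

rB=2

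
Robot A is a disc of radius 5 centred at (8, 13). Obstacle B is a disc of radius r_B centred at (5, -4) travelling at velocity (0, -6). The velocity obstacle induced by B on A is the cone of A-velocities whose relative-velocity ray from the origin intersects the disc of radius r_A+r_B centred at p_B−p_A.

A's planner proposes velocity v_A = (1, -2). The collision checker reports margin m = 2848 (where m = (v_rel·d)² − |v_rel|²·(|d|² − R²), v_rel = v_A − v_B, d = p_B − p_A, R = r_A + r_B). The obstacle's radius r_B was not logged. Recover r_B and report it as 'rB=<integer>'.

m = 2848
d = (-3, -17);  v_rel = (1, 4),  |v_rel|² = 17
v_rel×d = (1)·(-17) − (4)·(-3) = -5
since m = R²·17 − (-5)²:  R² = (25 + 2848) / 17 = 169
R = √169 = 13  ⇒  r_B = 13 − 5 = 8

rB=8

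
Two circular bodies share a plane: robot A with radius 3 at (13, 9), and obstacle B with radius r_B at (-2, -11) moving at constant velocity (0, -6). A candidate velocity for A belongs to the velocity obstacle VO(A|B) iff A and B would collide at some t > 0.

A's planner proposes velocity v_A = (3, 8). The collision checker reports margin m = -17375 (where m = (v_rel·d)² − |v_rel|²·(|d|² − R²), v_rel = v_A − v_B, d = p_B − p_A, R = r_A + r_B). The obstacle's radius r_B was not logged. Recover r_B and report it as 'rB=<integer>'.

m = -17375
d = (-15, -20);  v_rel = (3, 14),  |v_rel|² = 205
v_rel×d = (3)·(-20) − (14)·(-15) = 150
since m = R²·205 − 150²:  R² = (22500 + -17375) / 205 = 25
R = √25 = 5  ⇒  r_B = 5 − 3 = 2

rB=2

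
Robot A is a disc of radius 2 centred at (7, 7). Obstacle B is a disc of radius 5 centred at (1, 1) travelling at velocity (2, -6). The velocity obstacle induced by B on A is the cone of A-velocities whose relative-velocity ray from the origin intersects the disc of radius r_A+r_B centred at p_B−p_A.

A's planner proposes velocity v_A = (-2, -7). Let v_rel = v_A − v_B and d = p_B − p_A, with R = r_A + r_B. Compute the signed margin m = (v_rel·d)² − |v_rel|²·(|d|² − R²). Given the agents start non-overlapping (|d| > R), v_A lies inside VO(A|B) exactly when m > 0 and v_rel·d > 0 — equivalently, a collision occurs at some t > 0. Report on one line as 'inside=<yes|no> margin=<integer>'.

d = (-6, -6),  |d|² = 72;  R = 2+5 = 7,  c = 72−7² = 23
v_rel = (-4, -1),  |v_rel|² = 17;  v_rel·d = (-4)·(-6) + (-1)·(-6) = 30
17·t² − 60·t + 23 = 0  ⇒  m = 30² − 17·23 = 509
m = 509 > 0,  v_rel·d = 30 > 0  ⇒  inside

inside=yes margin=509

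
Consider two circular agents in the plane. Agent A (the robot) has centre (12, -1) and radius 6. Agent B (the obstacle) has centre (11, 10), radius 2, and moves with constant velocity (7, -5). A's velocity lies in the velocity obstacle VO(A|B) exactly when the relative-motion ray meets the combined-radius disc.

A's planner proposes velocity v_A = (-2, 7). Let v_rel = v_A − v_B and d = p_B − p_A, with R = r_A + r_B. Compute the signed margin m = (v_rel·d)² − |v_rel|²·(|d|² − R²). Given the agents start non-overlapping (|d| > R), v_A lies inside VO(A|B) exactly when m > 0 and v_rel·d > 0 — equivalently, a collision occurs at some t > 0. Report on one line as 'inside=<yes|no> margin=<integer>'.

d = (-1, 11),  |d|² = 122;  R = 6+2 = 8,  c = 122−8² = 58
v_rel = (-9, 12),  |v_rel|² = 225;  v_rel·d = (-9)·(-1) + (12)·(11) = 141
225·t² − 282·t + 58 = 0  ⇒  m = 141² − 225·58 = 6831
m = 6831 > 0,  v_rel·d = 141 > 0  ⇒  inside

inside=yes margin=6831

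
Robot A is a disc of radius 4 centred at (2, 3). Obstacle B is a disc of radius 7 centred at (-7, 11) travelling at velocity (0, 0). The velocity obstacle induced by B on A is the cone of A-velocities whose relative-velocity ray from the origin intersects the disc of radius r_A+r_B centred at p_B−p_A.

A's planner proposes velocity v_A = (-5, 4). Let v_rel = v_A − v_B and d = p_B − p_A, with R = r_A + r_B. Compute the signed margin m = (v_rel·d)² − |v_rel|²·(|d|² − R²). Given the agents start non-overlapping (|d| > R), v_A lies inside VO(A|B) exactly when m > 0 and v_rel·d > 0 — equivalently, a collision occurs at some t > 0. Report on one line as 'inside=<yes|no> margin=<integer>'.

d = (-9, 8),  |d|² = 145;  R = 4+7 = 11,  c = 145−11² = 24
v_rel = (-5, 4),  |v_rel|² = 41;  v_rel·d = (-5)·(-9) + (4)·(8) = 77
41·t² − 154·t + 24 = 0  ⇒  m = 77² − 41·24 = 4945
m = 4945 > 0,  v_rel·d = 77 > 0  ⇒  inside

inside=yes margin=4945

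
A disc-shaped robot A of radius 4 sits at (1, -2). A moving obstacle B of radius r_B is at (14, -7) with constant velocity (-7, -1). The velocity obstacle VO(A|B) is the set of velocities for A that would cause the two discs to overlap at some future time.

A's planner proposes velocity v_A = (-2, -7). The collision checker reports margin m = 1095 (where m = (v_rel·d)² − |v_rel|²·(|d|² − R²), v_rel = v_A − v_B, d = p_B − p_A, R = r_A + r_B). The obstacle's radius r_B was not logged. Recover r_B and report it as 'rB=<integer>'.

m = 1095
d = (13, -5);  v_rel = (5, -6),  |v_rel|² = 61
v_rel×d = (5)·(-5) − (-6)·(13) = 53
since m = R²·61 − 53²:  R² = (2809 + 1095) / 61 = 64
R = √64 = 8  ⇒  r_B = 8 − 4 = 4

rB=4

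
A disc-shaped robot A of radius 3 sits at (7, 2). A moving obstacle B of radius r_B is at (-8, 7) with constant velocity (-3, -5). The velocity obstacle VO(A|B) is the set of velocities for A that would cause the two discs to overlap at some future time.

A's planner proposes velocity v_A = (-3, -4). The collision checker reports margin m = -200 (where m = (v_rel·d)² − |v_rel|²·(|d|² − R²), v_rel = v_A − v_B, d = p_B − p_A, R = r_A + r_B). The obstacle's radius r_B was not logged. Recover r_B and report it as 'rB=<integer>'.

m = -200
d = (-15, 5);  v_rel = (0, 1),  |v_rel|² = 1
v_rel×d = (0)·(5) − (1)·(-15) = 15
since m = R²·1 − 15²:  R² = (225 + -200) / 1 = 25
R = √25 = 5  ⇒  r_B = 5 − 3 = 2

rB=2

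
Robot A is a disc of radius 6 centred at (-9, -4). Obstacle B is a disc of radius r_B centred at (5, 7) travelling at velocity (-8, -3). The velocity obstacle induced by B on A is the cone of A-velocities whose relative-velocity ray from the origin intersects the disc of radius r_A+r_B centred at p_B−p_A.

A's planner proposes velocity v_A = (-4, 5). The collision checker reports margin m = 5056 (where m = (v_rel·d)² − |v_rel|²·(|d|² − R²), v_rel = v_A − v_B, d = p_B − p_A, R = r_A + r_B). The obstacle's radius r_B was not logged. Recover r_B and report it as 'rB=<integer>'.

m = 5056
d = (14, 11);  v_rel = (4, 8),  |v_rel|² = 80
v_rel×d = (4)·(11) − (8)·(14) = -68
since m = R²·80 − (-68)²:  R² = (4624 + 5056) / 80 = 121
R = √121 = 11  ⇒  r_B = 11 − 6 = 5

rB=5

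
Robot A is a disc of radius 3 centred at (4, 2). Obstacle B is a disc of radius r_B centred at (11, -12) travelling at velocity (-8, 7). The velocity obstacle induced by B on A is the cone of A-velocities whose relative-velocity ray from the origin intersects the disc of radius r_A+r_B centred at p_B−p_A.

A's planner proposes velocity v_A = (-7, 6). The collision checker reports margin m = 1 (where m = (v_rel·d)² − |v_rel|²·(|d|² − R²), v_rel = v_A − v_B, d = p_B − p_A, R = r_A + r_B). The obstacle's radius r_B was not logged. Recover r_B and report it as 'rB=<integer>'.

m = 1
d = (7, -14);  v_rel = (1, -1),  |v_rel|² = 2
v_rel×d = (1)·(-14) − (-1)·(7) = -7
since m = R²·2 − (-7)²:  R² = (49 + 1) / 2 = 25
R = √25 = 5  ⇒  r_B = 5 − 3 = 2

rB=2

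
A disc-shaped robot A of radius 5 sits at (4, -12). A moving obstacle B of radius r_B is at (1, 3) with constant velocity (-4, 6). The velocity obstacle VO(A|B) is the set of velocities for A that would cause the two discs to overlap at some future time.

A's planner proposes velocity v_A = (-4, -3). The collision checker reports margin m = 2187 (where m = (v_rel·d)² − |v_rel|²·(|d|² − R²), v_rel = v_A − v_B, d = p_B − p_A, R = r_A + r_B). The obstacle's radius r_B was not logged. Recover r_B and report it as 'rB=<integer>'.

m = 2187
d = (-3, 15);  v_rel = (0, -9),  |v_rel|² = 81
v_rel×d = (0)·(15) − (-9)·(-3) = -27
since m = R²·81 − (-27)²:  R² = (729 + 2187) / 81 = 36
R = √36 = 6  ⇒  r_B = 6 − 5 = 1

rB=1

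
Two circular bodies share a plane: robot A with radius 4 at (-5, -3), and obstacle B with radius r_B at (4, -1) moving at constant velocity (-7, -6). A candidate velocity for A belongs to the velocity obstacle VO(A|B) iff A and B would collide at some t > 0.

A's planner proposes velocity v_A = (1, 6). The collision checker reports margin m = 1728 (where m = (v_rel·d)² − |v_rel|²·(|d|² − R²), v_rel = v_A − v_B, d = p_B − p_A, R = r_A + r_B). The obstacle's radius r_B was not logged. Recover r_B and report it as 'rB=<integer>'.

m = 1728
d = (9, 2);  v_rel = (8, 12),  |v_rel|² = 208
v_rel×d = (8)·(2) − (12)·(9) = -92
since m = R²·208 − (-92)²:  R² = (8464 + 1728) / 208 = 49
R = √49 = 7  ⇒  r_B = 7 − 4 = 3

rB=3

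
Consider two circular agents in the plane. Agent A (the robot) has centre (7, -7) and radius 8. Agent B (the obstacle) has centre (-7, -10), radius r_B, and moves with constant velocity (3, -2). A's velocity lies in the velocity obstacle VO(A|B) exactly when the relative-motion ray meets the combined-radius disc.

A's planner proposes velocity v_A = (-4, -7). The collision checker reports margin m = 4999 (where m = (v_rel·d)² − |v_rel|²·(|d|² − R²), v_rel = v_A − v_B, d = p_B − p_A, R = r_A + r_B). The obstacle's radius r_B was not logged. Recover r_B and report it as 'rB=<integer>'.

m = 4999
d = (-14, -3);  v_rel = (-7, -5),  |v_rel|² = 74
v_rel×d = (-7)·(-3) − (-5)·(-14) = -49
since m = R²·74 − (-49)²:  R² = (2401 + 4999) / 74 = 100
R = √100 = 10  ⇒  r_B = 10 − 8 = 2

rB=2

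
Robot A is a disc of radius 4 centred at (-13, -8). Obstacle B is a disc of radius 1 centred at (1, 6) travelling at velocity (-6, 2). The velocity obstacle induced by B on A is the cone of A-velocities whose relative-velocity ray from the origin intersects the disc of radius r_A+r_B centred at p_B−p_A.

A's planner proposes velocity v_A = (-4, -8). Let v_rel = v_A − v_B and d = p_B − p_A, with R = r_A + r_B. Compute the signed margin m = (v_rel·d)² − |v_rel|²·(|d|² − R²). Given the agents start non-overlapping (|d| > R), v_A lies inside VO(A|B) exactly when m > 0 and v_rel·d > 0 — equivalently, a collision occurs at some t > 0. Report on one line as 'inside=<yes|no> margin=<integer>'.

d = (14, 14),  |d|² = 392;  R = 4+1 = 5,  c = 392−5² = 367
v_rel = (2, -10),  |v_rel|² = 104;  v_rel·d = (2)·(14) + (-10)·(14) = -112
104·t² + 224·t + 367 = 0  ⇒  m = (-112)² − 104·367 = -25624
m = -25624 < 0,  v_rel·d = -112 < 0  ⇒  outside

inside=no margin=-25624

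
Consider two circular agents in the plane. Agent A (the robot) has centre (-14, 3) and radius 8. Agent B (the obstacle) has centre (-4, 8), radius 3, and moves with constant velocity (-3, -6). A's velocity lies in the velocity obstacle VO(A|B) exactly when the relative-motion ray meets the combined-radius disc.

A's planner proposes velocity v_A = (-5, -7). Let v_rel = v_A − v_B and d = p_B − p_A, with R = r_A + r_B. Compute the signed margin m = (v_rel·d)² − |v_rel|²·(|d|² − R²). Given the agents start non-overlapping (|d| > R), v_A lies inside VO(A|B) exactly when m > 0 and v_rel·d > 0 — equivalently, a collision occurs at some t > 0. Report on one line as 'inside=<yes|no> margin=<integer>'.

d = (10, 5),  |d|² = 125;  R = 8+3 = 11,  c = 125−11² = 4
v_rel = (-2, -1),  |v_rel|² = 5;  v_rel·d = (-2)·(10) + (-1)·(5) = -25
5·t² + 50·t + 4 = 0  ⇒  m = (-25)² − 5·4 = 605
m = 605 > 0,  v_rel·d = -25 < 0  ⇒  outside

inside=no margin=605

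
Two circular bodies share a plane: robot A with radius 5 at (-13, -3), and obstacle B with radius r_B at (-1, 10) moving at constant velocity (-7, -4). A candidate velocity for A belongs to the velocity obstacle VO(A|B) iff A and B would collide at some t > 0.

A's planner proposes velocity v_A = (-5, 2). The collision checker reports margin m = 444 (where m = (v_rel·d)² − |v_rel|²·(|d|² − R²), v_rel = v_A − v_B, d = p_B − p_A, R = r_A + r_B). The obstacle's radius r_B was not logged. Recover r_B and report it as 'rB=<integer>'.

m = 444
d = (12, 13);  v_rel = (2, 6),  |v_rel|² = 40
v_rel×d = (2)·(13) − (6)·(12) = -46
since m = R²·40 − (-46)²:  R² = (2116 + 444) / 40 = 64
R = √64 = 8  ⇒  r_B = 8 − 5 = 3

rB=3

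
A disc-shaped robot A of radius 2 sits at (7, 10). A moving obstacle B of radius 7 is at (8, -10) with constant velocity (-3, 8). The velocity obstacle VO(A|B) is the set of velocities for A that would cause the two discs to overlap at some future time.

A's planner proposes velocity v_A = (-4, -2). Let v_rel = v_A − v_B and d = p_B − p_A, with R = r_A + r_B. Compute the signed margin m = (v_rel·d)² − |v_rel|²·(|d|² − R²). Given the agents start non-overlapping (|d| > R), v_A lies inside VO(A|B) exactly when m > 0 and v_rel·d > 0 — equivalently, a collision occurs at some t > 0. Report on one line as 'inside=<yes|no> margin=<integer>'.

d = (1, -20),  |d|² = 401;  R = 2+7 = 9,  c = 401−9² = 320
v_rel = (-1, -10),  |v_rel|² = 101;  v_rel·d = (-1)·(1) + (-10)·(-20) = 199
101·t² − 398·t + 320 = 0  ⇒  m = 199² − 101·320 = 7281
m = 7281 > 0,  v_rel·d = 199 > 0  ⇒  inside

inside=yes margin=7281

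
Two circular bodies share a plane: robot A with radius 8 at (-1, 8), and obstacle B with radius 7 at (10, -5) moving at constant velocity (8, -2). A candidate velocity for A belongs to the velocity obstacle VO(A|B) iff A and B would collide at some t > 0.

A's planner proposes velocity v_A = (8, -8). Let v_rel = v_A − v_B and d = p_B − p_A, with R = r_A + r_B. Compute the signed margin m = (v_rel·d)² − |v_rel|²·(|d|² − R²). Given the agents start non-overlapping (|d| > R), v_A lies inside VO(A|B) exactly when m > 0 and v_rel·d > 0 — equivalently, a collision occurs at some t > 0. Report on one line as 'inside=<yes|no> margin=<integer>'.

d = (11, -13),  |d|² = 290;  R = 8+7 = 15,  c = 290−15² = 65
v_rel = (0, -6),  |v_rel|² = 36;  v_rel·d = (0)·(11) + (-6)·(-13) = 78
36·t² − 156·t + 65 = 0  ⇒  m = 78² − 36·65 = 3744
m = 3744 > 0,  v_rel·d = 78 > 0  ⇒  inside

inside=yes margin=3744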